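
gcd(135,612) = 9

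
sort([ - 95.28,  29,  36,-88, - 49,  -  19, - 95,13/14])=[ - 95.28, - 95,-88, - 49, - 19,13/14,29, 36 ]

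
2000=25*80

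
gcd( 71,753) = 1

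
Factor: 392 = 2^3*7^2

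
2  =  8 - 6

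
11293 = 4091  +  7202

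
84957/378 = 28319/126 = 224.75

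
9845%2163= 1193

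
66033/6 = 22011/2 = 11005.50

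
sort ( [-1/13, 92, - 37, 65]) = [-37, - 1/13, 65,92 ] 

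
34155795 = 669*51055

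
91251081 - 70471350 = 20779731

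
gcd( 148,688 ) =4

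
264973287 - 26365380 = 238607907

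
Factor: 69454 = 2^1*7^1*11^2*41^1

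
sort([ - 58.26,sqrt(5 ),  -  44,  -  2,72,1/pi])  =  [ - 58.26, -44,  -  2 , 1/pi,  sqrt( 5),  72] 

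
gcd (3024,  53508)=84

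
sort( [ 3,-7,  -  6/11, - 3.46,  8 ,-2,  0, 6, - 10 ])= [-10 , - 7,  -  3.46, - 2, - 6/11,0 , 3, 6,8 ] 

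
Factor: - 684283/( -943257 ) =3^( - 1)*7^( - 1 ) *53^1*12911^1 * 44917^( -1)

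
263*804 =211452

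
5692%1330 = 372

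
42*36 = 1512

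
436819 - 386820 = 49999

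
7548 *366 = 2762568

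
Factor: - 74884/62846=- 37442/31423=- 2^1* 7^(-1 ) * 67^( -2) * 97^1 * 193^1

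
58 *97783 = 5671414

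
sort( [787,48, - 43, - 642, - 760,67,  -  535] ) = [  -  760, - 642, - 535, - 43, 48,67,787]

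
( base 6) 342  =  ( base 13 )a4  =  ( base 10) 134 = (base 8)206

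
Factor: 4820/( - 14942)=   -  2^1  *5^1*31^( - 1) = -  10/31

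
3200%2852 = 348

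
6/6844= 3/3422 = 0.00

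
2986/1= 2986 = 2986.00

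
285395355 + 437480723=722876078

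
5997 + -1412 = 4585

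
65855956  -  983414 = 64872542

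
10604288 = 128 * 82846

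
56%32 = 24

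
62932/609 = 103 + 205/609 = 103.34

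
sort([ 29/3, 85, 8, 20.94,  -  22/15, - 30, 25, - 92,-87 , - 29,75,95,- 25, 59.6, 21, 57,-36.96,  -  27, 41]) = [ - 92, - 87 ,  -  36.96  , - 30,-29, - 27, - 25, -22/15, 8, 29/3,20.94, 21, 25, 41,57,59.6,75, 85, 95 ]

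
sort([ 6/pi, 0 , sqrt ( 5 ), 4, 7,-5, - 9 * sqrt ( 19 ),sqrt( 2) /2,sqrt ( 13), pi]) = [- 9*sqrt( 19 ), - 5, 0, sqrt(2 )/2,  6/pi , sqrt(5 ), pi,sqrt( 13),4, 7 ] 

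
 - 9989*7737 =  - 77284893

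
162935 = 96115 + 66820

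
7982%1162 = 1010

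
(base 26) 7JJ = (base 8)12175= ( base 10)5245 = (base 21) big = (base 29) 66p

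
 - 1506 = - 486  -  1020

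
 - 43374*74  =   - 3209676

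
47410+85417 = 132827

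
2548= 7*364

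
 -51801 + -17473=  - 69274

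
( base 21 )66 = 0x84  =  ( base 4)2010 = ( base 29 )4g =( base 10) 132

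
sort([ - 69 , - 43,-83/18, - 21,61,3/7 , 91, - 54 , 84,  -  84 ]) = [ - 84, - 69, - 54, - 43 , - 21 , - 83/18,3/7 , 61,84,91]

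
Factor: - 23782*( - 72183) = 2^1*3^1*11^1*23^1*47^1*24061^1=1716656106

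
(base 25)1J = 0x2c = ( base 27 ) 1H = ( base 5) 134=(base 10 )44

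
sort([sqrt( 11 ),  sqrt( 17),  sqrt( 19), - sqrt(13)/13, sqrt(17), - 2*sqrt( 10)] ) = [ - 2*sqrt ( 10), - sqrt( 13 ) /13 , sqrt( 11),sqrt( 17)  ,  sqrt( 17) , sqrt(19) ]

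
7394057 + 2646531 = 10040588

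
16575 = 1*16575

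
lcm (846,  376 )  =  3384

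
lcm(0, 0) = 0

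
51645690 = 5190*9951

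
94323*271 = 25561533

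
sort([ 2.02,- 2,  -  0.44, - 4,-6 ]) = [ - 6, - 4,-2, - 0.44, 2.02]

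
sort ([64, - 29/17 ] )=[ - 29/17,  64]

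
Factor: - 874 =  - 2^1* 19^1*23^1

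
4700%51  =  8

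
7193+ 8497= 15690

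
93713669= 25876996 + 67836673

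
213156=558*382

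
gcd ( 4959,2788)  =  1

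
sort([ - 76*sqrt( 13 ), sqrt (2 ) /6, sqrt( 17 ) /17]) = [ - 76*sqrt (13), sqrt (2) /6, sqrt( 17) /17 ] 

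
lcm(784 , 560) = 3920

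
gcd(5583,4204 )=1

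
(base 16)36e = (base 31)SA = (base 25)1a3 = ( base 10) 878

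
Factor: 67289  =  67289^1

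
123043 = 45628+77415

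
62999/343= 183 + 230/343 = 183.67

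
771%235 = 66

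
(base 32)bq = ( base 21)i0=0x17a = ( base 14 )1D0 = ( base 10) 378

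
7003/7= 7003/7=1000.43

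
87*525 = 45675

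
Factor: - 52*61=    - 2^2*13^1 * 61^1=- 3172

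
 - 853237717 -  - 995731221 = 142493504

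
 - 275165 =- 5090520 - -4815355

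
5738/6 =956 + 1/3 = 956.33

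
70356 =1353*52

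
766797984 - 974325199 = -207527215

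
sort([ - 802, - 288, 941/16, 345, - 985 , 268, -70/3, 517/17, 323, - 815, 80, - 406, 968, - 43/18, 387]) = [ - 985, - 815,-802 , - 406, - 288,-70/3, - 43/18,517/17,941/16,80, 268,323, 345, 387,968] 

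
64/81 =64/81 =0.79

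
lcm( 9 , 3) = 9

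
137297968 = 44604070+92693898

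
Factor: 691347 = 3^1*230449^1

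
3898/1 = 3898 = 3898.00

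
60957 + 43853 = 104810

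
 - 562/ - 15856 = 281/7928 = 0.04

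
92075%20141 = 11511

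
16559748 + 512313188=528872936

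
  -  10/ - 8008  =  5/4004 =0.00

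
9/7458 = 3/2486 = 0.00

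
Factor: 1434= 2^1 * 3^1 * 239^1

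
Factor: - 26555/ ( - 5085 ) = 47/9 = 3^( - 2)*47^1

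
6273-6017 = 256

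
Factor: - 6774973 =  - 67^1*101119^1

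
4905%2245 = 415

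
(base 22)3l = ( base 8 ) 127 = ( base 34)2J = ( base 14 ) 63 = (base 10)87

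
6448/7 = 921 + 1/7  =  921.14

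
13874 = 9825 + 4049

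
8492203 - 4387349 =4104854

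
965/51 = 18 + 47/51 = 18.92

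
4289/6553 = 4289/6553= 0.65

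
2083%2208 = 2083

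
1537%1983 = 1537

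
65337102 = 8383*7794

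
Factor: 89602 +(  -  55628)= 33974=2^1 * 16987^1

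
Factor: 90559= 7^1*17^1*761^1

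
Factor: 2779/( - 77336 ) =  - 397/11048 = - 2^( - 3)*397^1 * 1381^( - 1) 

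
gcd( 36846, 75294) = 1602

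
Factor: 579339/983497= 3^3*19^( - 1 )*37^( - 1 ) * 43^1*499^1*1399^( - 1 ) 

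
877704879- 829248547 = 48456332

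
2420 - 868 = 1552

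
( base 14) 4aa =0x3A6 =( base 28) 15A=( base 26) 19O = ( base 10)934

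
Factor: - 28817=-28817^1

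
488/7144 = 61/893= 0.07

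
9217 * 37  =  341029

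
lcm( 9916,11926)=882524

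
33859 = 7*4837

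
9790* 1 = 9790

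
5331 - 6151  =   - 820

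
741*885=655785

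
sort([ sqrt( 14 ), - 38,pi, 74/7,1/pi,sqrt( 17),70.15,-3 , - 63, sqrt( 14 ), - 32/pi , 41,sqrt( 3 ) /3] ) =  [ - 63, - 38, - 32/pi, - 3 , 1/pi,  sqrt ( 3)/3,pi,sqrt(14),sqrt( 14),  sqrt ( 17), 74/7,41,  70.15 ]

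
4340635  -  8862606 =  - 4521971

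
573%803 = 573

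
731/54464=731/54464 = 0.01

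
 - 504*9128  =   -4600512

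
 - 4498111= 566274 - 5064385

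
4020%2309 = 1711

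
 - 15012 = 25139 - 40151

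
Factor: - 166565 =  - 5^1 * 7^1*4759^1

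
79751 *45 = 3588795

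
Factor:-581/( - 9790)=2^( - 1)*5^( - 1)* 7^1*11^( - 1)*83^1 * 89^( -1 )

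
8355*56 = 467880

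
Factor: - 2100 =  - 2^2*3^1*5^2 * 7^1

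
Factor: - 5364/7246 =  - 2^1* 3^2*149^1*3623^( - 1)=- 2682/3623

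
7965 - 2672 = 5293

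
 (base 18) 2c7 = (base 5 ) 11441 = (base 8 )1547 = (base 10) 871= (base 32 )r7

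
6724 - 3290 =3434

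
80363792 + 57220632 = 137584424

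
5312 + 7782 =13094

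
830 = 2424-1594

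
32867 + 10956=43823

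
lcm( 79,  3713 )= 3713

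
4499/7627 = 4499/7627 = 0.59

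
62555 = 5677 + 56878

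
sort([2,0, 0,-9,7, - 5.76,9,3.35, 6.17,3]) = [ - 9, - 5.76,0,0,2,3,3.35,6.17,7,9 ]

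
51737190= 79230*653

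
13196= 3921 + 9275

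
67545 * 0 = 0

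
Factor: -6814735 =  - 5^1* 97^1 * 14051^1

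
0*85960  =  0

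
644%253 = 138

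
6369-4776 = 1593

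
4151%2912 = 1239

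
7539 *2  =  15078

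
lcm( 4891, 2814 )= 205422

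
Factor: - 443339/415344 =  - 871/816 = -2^(-4)*3^( - 1 ) * 13^1*17^ ( - 1 ) * 67^1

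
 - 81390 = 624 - 82014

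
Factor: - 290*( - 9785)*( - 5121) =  - 2^1*3^2*5^2 *19^1 * 29^1 * 103^1*569^1 = -  14531605650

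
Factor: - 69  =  -3^1*23^1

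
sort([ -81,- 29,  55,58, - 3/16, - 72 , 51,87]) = [- 81, - 72,-29, - 3/16, 51,  55,58, 87 ] 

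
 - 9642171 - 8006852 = - 17649023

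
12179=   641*19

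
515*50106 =25804590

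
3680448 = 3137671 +542777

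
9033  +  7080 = 16113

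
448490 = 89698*5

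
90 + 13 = 103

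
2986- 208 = 2778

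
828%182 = 100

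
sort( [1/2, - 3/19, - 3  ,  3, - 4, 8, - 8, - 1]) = [- 8, - 4,-3, - 1,  -  3/19,1/2, 3,  8]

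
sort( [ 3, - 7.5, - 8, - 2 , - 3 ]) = [ - 8, - 7.5, - 3, - 2,3]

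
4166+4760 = 8926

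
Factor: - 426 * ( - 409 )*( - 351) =-2^1*3^4*13^1 * 71^1* 409^1 = - 61156134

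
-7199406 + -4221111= - 11420517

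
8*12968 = 103744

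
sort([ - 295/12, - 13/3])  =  [ - 295/12, - 13/3] 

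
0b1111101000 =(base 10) 1000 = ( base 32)V8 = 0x3E8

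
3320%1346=628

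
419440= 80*5243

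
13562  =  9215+4347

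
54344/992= 6793/124=   54.78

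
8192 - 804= 7388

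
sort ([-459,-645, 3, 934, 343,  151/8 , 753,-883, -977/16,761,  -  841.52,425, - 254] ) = [  -  883, -841.52, - 645,-459,  -  254,  -  977/16, 3, 151/8, 343,425, 753,761, 934] 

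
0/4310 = 0 = 0.00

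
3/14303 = 3/14303 = 0.00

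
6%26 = 6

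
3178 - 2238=940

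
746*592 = 441632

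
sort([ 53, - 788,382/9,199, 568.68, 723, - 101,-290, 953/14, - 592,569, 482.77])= [ - 788, - 592, - 290, - 101,  382/9, 53, 953/14, 199, 482.77,568.68,569 , 723]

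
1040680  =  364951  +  675729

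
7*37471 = 262297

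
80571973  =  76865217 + 3706756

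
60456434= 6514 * 9281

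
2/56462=1/28231 = 0.00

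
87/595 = 87/595 = 0.15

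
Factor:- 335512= - 2^3*17^1*2467^1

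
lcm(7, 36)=252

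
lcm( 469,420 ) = 28140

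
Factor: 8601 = 3^1*47^1*61^1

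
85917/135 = 636+19/45 = 636.42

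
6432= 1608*4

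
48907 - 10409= 38498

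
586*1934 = 1133324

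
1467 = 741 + 726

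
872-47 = 825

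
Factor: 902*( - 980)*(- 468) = 413693280 =2^5*3^2*5^1*7^2 * 11^1 * 13^1*41^1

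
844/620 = 211/155  =  1.36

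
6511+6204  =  12715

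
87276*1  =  87276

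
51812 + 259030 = 310842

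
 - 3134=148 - 3282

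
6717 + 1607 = 8324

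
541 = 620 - 79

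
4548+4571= 9119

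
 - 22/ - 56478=11/28239 = 0.00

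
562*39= 21918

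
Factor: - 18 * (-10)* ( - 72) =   -  12960 = -2^5 * 3^4 * 5^1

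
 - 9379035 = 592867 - 9971902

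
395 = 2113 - 1718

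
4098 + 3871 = 7969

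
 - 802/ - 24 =33+5/12 = 33.42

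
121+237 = 358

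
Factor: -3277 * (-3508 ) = 2^2*29^1*113^1*877^1  =  11495716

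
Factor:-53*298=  - 15794 = - 2^1*53^1*149^1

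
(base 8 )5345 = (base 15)C5E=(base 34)2E1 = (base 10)2789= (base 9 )3738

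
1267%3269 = 1267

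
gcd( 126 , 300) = 6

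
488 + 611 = 1099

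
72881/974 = 74 + 805/974 = 74.83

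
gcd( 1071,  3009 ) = 51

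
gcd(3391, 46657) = 1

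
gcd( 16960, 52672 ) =64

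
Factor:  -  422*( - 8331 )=2^1 * 3^1 *211^1*2777^1 = 3515682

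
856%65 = 11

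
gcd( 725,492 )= 1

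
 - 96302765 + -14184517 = - 110487282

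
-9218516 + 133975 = -9084541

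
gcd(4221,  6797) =7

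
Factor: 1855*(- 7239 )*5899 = - 3^1*5^1*7^1*17^1 *19^1*53^1*127^1*347^1 = - 79213807155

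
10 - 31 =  - 21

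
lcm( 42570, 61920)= 681120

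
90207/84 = 30069/28 = 1073.89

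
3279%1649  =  1630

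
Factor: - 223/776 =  - 2^( - 3 )*97^(-1)*223^1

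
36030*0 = 0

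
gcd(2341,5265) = 1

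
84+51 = 135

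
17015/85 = 200 + 3/17 = 200.18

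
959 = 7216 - 6257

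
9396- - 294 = 9690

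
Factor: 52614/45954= 3^ ( - 1 )*23^(-1 )*79^1 = 79/69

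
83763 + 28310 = 112073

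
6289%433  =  227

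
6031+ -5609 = 422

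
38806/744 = 52 + 59/372 = 52.16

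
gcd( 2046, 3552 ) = 6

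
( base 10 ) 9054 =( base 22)IFC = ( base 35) 7DO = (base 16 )235E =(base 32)8QU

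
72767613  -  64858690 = 7908923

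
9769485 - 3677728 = 6091757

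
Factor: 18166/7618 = 13^( - 1)*31^1 =31/13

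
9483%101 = 90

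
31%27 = 4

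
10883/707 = 15 + 278/707 = 15.39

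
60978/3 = 20326 = 20326.00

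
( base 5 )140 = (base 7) 63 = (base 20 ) 25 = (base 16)2D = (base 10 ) 45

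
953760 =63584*15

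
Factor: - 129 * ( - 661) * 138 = 2^1*3^2*23^1*43^1 * 661^1 = 11767122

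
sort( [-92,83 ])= [ - 92,83 ] 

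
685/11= 685/11 = 62.27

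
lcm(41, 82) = 82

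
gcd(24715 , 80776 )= 1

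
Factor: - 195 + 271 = 2^2*19^1=76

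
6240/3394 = 3120/1697 = 1.84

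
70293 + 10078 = 80371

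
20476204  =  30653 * 668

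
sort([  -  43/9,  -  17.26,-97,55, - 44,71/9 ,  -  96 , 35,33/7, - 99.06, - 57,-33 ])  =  [  -  99.06,- 97,  -  96,-57, - 44, - 33, - 17.26,-43/9  ,  33/7,71/9,35,55]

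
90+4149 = 4239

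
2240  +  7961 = 10201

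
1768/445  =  1768/445 = 3.97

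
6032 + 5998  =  12030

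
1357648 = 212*6404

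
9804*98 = 960792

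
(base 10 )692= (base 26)10G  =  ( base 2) 1010110100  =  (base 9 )848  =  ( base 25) 12H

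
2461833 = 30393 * 81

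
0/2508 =0 = 0.00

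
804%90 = 84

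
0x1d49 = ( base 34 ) 6gh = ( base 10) 7497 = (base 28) 9FL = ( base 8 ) 16511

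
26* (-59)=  - 1534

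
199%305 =199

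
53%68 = 53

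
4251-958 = 3293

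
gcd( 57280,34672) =16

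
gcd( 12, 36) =12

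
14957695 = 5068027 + 9889668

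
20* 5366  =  107320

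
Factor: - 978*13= - 12714 = -2^1*3^1*13^1*163^1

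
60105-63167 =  - 3062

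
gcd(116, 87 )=29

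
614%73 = 30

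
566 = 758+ - 192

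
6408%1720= 1248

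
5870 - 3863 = 2007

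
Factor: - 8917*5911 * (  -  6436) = 339231178732 = 2^2*23^1*37^1*241^1 * 257^1*1609^1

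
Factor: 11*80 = 880 = 2^4*5^1 * 11^1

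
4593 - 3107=1486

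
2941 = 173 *17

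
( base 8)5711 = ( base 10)3017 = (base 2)101111001001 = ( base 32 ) 2u9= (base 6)21545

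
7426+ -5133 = 2293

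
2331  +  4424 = 6755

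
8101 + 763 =8864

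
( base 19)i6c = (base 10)6624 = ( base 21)f09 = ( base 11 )4a82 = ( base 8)14740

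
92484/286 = 46242/143=323.37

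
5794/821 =7 + 47/821 = 7.06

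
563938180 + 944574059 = 1508512239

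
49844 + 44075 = 93919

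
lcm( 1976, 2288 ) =43472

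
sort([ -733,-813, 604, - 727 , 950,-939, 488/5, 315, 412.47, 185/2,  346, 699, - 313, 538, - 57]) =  [-939, - 813,-733 ,  -  727,- 313,- 57, 185/2, 488/5, 315, 346, 412.47,538, 604,699, 950]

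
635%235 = 165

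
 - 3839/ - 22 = 174+ 1/2 = 174.50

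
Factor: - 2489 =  - 19^1* 131^1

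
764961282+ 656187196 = 1421148478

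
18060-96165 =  - 78105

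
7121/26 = 273  +  23/26 =273.88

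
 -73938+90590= 16652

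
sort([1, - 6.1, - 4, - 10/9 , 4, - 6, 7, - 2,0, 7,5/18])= [  -  6.1, - 6, - 4, -2, - 10/9, 0,5/18,1, 4,7, 7 ] 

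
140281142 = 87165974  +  53115168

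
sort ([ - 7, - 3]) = [ - 7, - 3 ]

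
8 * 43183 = 345464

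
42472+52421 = 94893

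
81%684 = 81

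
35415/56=35415/56 = 632.41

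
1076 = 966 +110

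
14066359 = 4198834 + 9867525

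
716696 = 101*7096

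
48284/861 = 48284/861 = 56.08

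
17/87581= 17/87581 = 0.00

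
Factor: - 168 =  - 2^3  *3^1*7^1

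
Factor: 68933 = 29^1*2377^1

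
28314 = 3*9438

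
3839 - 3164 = 675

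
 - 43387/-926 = 43387/926 = 46.85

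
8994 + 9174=18168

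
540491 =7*77213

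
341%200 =141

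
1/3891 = 1/3891 = 0.00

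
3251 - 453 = 2798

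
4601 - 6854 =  - 2253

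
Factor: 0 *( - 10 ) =0 = 0^1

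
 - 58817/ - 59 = 996 + 53/59= 996.90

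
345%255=90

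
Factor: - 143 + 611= 2^2*3^2*13^1 = 468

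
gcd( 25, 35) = 5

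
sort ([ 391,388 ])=[388,391]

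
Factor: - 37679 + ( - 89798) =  - 7^1*18211^1   =  - 127477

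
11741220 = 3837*3060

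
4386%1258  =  612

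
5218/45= 5218/45 = 115.96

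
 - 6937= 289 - 7226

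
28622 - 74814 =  -46192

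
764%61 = 32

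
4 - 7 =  - 3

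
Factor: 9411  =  3^1*3137^1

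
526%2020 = 526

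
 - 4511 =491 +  - 5002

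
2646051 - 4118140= - 1472089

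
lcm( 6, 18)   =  18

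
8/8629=8/8629 = 0.00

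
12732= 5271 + 7461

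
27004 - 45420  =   - 18416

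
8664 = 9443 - 779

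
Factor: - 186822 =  - 2^1*3^2*97^1*107^1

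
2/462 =1/231= 0.00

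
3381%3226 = 155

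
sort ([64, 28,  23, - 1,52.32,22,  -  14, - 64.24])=[ - 64.24,  -  14, - 1, 22, 23, 28, 52.32, 64 ]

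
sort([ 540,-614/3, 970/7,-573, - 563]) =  [-573, -563, - 614/3, 970/7,540]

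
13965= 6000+7965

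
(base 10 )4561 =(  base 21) a74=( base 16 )11d1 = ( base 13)20CB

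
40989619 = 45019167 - 4029548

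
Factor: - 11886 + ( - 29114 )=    - 41000 = - 2^3*5^3*41^1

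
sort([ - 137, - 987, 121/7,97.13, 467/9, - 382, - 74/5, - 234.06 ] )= [  -  987, - 382 ,  -  234.06, - 137, - 74/5,121/7,467/9,97.13 ] 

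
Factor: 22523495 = 5^1*4504699^1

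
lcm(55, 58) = 3190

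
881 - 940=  - 59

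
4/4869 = 4/4869 = 0.00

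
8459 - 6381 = 2078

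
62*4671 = 289602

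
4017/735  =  5 + 114/245 = 5.47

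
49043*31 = 1520333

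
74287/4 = 74287/4 = 18571.75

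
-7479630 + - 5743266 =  - 13222896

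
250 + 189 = 439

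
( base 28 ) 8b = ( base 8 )353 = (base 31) 7i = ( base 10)235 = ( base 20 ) bf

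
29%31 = 29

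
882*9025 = 7960050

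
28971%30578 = 28971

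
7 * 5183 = 36281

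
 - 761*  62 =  - 47182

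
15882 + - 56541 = - 40659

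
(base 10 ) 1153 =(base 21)2cj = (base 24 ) 201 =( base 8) 2201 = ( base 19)33d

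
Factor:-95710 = - 2^1*5^1*17^1*563^1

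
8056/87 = 92 + 52/87 = 92.60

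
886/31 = 886/31= 28.58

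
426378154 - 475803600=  -49425446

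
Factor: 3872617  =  7^2 * 17^1*4649^1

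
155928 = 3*51976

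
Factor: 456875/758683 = 5^4*17^1*43^1 * 193^( - 1 )*3931^ ( - 1) 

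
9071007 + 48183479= 57254486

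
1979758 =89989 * 22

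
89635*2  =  179270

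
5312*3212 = 17062144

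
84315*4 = 337260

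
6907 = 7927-1020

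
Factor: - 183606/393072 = -71/152 = - 2^( - 3 )*19^(-1)*71^1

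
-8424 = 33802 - 42226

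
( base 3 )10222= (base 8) 153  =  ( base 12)8b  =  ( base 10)107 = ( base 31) 3E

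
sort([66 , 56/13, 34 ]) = [ 56/13, 34,66 ]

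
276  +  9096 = 9372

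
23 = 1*23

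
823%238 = 109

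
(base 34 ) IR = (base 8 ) 1177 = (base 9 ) 780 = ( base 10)639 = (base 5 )10024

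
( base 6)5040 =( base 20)2f4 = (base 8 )2120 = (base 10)1104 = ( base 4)101100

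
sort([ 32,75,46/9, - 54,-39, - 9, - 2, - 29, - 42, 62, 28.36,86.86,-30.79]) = [ - 54, - 42,-39 , - 30.79,-29,-9 , - 2,  46/9,28.36,32,62 , 75,86.86]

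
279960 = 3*93320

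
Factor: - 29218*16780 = - 2^3*5^1*7^1 * 839^1 * 2087^1= - 490278040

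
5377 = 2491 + 2886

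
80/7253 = 80/7253 = 0.01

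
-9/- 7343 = 9/7343 = 0.00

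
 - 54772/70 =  - 783 + 19/35 = -  782.46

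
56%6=2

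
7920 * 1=7920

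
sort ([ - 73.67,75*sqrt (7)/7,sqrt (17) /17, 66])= [ - 73.67, sqrt ( 17 )/17, 75* sqrt( 7)/7, 66]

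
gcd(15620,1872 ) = 4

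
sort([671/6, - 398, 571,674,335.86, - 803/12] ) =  [-398,-803/12, 671/6,335.86,571 , 674 ]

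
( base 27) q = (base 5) 101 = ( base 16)1a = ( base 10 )26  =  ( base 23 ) 13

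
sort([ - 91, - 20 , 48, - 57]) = [- 91, - 57, - 20, 48 ]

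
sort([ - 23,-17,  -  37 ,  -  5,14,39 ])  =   [ - 37, - 23, - 17 , - 5,  14, 39 ] 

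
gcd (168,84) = 84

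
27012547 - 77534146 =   -  50521599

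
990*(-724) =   -  716760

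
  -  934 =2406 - 3340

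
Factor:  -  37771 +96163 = 2^3 *3^2*811^1  =  58392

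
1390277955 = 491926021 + 898351934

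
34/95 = 34/95 = 0.36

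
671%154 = 55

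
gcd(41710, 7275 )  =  485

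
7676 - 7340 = 336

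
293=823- 530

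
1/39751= 1/39751=0.00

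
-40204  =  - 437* 92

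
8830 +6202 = 15032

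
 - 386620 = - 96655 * 4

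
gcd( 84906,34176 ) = 534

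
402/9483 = 134/3161 = 0.04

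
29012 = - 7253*( - 4)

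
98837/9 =98837/9 =10981.89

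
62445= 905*69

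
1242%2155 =1242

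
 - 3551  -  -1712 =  - 1839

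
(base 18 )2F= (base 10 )51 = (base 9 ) 56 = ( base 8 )63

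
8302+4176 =12478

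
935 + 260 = 1195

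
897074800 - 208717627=688357173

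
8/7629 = 8/7629 =0.00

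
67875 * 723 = 49073625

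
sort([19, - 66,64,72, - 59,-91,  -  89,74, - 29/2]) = [ - 91,- 89, - 66, - 59, - 29/2,19,64, 72, 74 ]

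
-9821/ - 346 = 28+133/346  =  28.38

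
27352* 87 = 2379624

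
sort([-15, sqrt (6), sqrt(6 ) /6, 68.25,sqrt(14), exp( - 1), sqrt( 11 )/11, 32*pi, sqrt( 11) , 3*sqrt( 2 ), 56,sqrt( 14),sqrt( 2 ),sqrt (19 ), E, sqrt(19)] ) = [  -  15,sqrt( 11)/11, exp(  -  1), sqrt( 6)/6,sqrt( 2), sqrt( 6 ),  E,  sqrt( 11),sqrt( 14 ),sqrt( 14 ),3*sqrt (2), sqrt( 19), sqrt( 19),56,68.25, 32* pi ]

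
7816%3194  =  1428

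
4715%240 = 155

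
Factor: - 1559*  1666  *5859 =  - 2^1*3^3 * 7^3*17^1 *31^1*1559^1 = - 15217545546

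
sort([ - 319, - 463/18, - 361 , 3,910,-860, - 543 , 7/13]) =[ - 860,  -  543, - 361, - 319, - 463/18,7/13,3,910] 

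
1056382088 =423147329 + 633234759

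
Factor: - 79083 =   -  3^3 *29^1*101^1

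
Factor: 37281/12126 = 289/94 =2^( - 1) *17^2*47^ ( - 1 ) 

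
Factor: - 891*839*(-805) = 3^4*5^1*7^1*11^1*23^1*839^1 = 601776945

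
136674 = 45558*3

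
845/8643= 845/8643 = 0.10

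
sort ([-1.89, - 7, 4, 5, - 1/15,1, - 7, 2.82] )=[ - 7, - 7, - 1.89, - 1/15 , 1, 2.82 , 4, 5]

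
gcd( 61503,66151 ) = 83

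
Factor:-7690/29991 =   -  10/39 = -  2^1*3^(- 1 )*5^1*13^( - 1 ) 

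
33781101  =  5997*5633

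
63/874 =63/874=0.07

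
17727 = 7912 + 9815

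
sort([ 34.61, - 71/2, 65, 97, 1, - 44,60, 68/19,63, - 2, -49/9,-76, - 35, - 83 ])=[ - 83,  -  76, - 44, - 71/2, - 35 , - 49/9 , - 2, 1, 68/19,34.61, 60,  63, 65, 97] 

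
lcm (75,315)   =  1575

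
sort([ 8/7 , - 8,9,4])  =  [ - 8,8/7, 4,9]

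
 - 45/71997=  - 15/23999 = - 0.00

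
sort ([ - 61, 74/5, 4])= [ - 61,4, 74/5]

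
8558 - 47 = 8511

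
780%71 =70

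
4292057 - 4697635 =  - 405578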